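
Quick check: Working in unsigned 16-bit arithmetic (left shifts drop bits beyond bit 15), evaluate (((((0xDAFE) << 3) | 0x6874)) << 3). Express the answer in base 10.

0xDAFE = 1101101011111110
→ << 3 (mod 2^16) → 1101011111110000 = 55280
0x6874 = 0110100001110100
→ | → 1111111111110100 = 65524
→ << 3 (mod 2^16) → 1111111110100000 = 65440

65440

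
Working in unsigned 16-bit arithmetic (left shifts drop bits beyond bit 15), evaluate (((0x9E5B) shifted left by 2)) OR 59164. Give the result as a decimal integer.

65404

0x9E5B = 1001111001011011
→ shifted left by 2 (mod 2^16) → 0111100101101100 = 31084
59164 = 1110011100011100
→ OR → 1111111101111100 = 65404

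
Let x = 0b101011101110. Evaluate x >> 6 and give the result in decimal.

43

x = 101011101110
shift right by 6 → 000000101011 = 43
(equivalently, floor(2798 / 64))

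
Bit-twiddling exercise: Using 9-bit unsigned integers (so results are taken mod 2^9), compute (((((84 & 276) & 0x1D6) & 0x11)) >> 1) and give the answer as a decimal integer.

8

84 = 001010100
276 = 100010100
→ & → 000010100 = 20
0x1D6 = 111010110
→ & → 000010100 = 20
0x11 = 000010001
→ & → 000010000 = 16
→ >> 1 → 000001000 = 8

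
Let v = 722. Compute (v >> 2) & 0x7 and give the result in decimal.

4

v = 1011010010
Shift right by 2: 10110100
Mask low 3 bits: 100 = 4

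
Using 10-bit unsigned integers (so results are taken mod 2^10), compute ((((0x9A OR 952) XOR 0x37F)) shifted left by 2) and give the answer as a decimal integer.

788

0x9A = 0010011010
952 = 1110111000
→ OR → 1110111010 = 954
0x37F = 1101111111
→ XOR → 0011000101 = 197
→ shifted left by 2 (mod 2^10) → 1100010100 = 788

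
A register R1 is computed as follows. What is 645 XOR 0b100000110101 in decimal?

2736

645 = 001010000101
b = 100000110101
XOR → 101010110000 = 2736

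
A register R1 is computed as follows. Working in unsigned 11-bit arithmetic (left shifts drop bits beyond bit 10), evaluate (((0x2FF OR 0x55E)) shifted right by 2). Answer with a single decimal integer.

0x2FF = 01011111111
0x55E = 10101011110
→ OR → 11111111111 = 2047
→ shifted right by 2 → 00111111111 = 511

511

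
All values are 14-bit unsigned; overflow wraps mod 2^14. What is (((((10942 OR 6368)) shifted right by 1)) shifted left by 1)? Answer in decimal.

10942 = 10101010111110
6368 = 01100011100000
→ OR → 11101011111110 = 15102
→ shifted right by 1 → 01110101111111 = 7551
→ shifted left by 1 (mod 2^14) → 11101011111110 = 15102

15102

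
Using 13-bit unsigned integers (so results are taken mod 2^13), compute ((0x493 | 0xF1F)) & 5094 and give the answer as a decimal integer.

902

0x493 = 0010010010011
0xF1F = 0111100011111
→ | → 0111110011111 = 3999
5094 = 1001111100110
→ & → 0001110000110 = 902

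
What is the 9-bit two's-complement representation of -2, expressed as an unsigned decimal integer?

510

2 in 9 bits: 000000010
Invert: 111111101
Add 1:  111111110 = 510
(Check: 2^9 - 2 = 512 - 2 = 510.)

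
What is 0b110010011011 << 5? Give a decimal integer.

x = 00000110010011011
shift left by 5 → 11001001101100000 = 103264
(equivalently, 3227 × 2^5 = 3227 × 32)

103264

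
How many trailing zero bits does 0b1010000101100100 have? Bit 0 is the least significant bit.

2

0b1010000101100100 = 1010000101100100
Trailing zeros: 2, so the lowest set bit is bit 2 (value 4).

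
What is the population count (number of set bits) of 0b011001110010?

n = 11001110010
Count the 1s: 1 + 1 + 1 + 1 + 1 + 1 = 6

6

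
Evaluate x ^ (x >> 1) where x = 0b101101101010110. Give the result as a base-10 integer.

x = 101101101010110 = 23382
x>>1 = 010110110101011
XOR  = 111011011111101 = 30461
(x ^ (x >> 1) gives the standard binary-reflected Gray code of x.)

30461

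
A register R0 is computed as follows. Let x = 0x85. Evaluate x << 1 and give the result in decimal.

0x85 = 010000101
shift left by 1 → 100001010 = 266
(equivalently, 133 × 2^1 = 133 × 2)

266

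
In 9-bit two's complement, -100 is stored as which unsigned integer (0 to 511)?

100 in 9 bits: 001100100
Invert: 110011011
Add 1:  110011100 = 412
(Check: 2^9 - 100 = 512 - 100 = 412.)

412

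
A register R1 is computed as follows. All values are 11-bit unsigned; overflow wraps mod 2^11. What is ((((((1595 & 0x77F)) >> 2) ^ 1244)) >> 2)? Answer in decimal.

340

1595 = 11000111011
0x77F = 11101111111
→ & → 11000111011 = 1595
→ >> 2 → 00110001110 = 398
1244 = 10011011100
→ ^ → 10101010010 = 1362
→ >> 2 → 00101010100 = 340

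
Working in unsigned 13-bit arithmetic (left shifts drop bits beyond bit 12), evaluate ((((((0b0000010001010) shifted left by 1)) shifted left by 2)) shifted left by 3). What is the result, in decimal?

640

0b0000010001010 = 0000010001010
→ shifted left by 1 (mod 2^13) → 0000100010100 = 276
→ shifted left by 2 (mod 2^13) → 0010001010000 = 1104
→ shifted left by 3 (mod 2^13) → 0001010000000 = 640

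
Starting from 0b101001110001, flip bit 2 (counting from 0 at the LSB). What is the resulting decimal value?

2677

x = 101001110001
bit 2 is currently 0; toggle it via x ^ (1 << 2) = x ^ 4
→ 101001110101 = 2677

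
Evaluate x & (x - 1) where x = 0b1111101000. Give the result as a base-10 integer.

992

x = 1111101000 = 1000
x - 1 = 1111100111
AND   = 1111100000 = 992
(x & (x - 1) clears the lowest set bit of x.)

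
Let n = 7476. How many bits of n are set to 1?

7476 = 1110100110100
Count the 1s: 1 + 1 + 1 + 1 + 1 + 1 + 1 = 7

7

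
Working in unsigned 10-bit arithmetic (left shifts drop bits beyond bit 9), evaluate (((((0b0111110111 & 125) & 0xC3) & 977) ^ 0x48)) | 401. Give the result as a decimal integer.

0b0111110111 = 0111110111
125 = 0001111101
→ & → 0001110101 = 117
0xC3 = 0011000011
→ & → 0001000001 = 65
977 = 1111010001
→ & → 0001000001 = 65
0x48 = 0001001000
→ ^ → 0000001001 = 9
401 = 0110010001
→ | → 0110011001 = 409

409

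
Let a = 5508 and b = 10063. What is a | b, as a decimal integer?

14287

5508 = 01010110000100
10063 = 10011101001111
 OR → 11011111001111 = 14287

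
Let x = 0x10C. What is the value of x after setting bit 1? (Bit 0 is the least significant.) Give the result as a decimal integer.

270

x = 0100001100
bit 1 is currently 0; set it via x | (1 << 1) = x | 2
→ 0100001110 = 270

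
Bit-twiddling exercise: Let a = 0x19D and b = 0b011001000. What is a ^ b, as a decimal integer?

0x19D = 110011101
b = 011001000
XOR → 101010101 = 341

341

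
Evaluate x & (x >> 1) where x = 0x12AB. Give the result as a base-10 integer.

x = 1001010101011 = 4779
x>>1 = 0100101010101
AND  = 0000000000001 = 1
(x & (x >> 1) has a 1 wherever x has two consecutive 1 bits.)

1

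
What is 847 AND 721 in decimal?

577

847 = 1101001111
721 = 1011010001
AND → 1001000001 = 577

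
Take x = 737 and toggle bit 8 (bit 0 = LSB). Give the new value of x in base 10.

993

x = 1011100001
bit 8 is currently 0; toggle it via x ^ (1 << 8) = x ^ 256
→ 1111100001 = 993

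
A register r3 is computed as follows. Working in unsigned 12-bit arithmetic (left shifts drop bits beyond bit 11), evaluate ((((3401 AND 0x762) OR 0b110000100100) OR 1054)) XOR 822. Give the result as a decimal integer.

3656

3401 = 110101001001
0x762 = 011101100010
→ AND → 010101000000 = 1344
0b110000100100 = 110000100100
→ OR → 110101100100 = 3428
1054 = 010000011110
→ OR → 110101111110 = 3454
822 = 001100110110
→ XOR → 111001001000 = 3656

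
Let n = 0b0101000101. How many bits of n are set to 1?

4

n = 101000101
Count the 1s: 1 + 1 + 1 + 1 = 4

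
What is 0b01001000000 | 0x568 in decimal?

a = 01001000000
0x568 = 10101101000
 OR → 11101101000 = 1896

1896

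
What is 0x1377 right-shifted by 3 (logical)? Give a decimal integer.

0x1377 = 1001101110111
shift right by 3 → 0001001101110 = 622
(equivalently, floor(4983 / 8))

622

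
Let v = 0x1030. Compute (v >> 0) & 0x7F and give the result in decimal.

48

v = 1000000110000
Shift right by 0: 1000000110000
Mask low 7 bits: 0110000 = 48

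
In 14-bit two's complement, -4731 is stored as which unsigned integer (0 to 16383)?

4731 in 14 bits: 01001001111011
Invert: 10110110000100
Add 1:  10110110000101 = 11653
(Check: 2^14 - 4731 = 16384 - 4731 = 11653.)

11653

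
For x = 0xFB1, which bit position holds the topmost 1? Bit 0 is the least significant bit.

0xFB1 = 111110110001
The topmost 1 is at position 11 (since 2^11 = 2048 ≤ 4017 < 4096).

11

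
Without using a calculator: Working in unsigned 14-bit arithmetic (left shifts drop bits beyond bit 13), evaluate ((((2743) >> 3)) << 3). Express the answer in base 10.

2736

2743 = 00101010110111
→ >> 3 → 00000101010110 = 342
→ << 3 (mod 2^14) → 00101010110000 = 2736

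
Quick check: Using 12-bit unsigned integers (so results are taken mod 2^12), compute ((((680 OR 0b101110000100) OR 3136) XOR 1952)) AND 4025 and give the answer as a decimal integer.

2056

680 = 001010101000
0b101110000100 = 101110000100
→ OR → 101110101100 = 2988
3136 = 110001000000
→ OR → 111111101100 = 4076
1952 = 011110100000
→ XOR → 100001001100 = 2124
4025 = 111110111001
→ AND → 100000001000 = 2056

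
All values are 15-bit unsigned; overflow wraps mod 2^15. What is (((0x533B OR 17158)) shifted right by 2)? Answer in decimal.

0x533B = 101001100111011
17158 = 100001100000110
→ OR → 101001100111111 = 21311
→ shifted right by 2 → 001010011001111 = 5327

5327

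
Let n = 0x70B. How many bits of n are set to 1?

6

0x70B = 11100001011
Count the 1s: 1 + 1 + 1 + 1 + 1 + 1 = 6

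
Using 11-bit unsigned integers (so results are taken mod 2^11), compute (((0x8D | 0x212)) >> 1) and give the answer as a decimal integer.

0x8D = 00010001101
0x212 = 01000010010
→ | → 01010011111 = 671
→ >> 1 → 00101001111 = 335

335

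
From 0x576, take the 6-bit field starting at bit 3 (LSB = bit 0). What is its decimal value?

46

v = 010101110110
Shift right by 3: 010101110
Mask low 6 bits: 101110 = 46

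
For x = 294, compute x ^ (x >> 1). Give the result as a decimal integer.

x = 100100110 = 294
x>>1 = 010010011
XOR  = 110110101 = 437
(x ^ (x >> 1) gives the standard binary-reflected Gray code of x.)

437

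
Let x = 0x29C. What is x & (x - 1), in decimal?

x = 1010011100 = 668
x - 1 = 1010011011
AND   = 1010011000 = 664
(x & (x - 1) clears the lowest set bit of x.)

664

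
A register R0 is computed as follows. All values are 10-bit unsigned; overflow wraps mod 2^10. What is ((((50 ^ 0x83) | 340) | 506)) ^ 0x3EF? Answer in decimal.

528

50 = 0000110010
0x83 = 0010000011
→ ^ → 0010110001 = 177
340 = 0101010100
→ | → 0111110101 = 501
506 = 0111111010
→ | → 0111111111 = 511
0x3EF = 1111101111
→ ^ → 1000010000 = 528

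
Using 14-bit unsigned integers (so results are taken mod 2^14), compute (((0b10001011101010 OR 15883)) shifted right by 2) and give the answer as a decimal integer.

0b10001011101010 = 10001011101010
15883 = 11111000001011
→ OR → 11111011101011 = 16107
→ shifted right by 2 → 00111110111010 = 4026

4026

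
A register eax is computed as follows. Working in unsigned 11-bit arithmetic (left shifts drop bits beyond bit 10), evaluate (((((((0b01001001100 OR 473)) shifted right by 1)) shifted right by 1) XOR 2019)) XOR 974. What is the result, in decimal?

0b01001001100 = 01001001100
473 = 00111011001
→ OR → 01111011101 = 989
→ shifted right by 1 → 00111101110 = 494
→ shifted right by 1 → 00011110111 = 247
2019 = 11111100011
→ XOR → 11100010100 = 1812
974 = 01111001110
→ XOR → 10011011010 = 1242

1242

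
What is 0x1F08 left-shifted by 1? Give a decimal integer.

15888

0x1F08 = 01111100001000
shift left by 1 → 11111000010000 = 15888
(equivalently, 7944 × 2^1 = 7944 × 2)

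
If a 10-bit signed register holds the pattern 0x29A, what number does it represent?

pattern = 1010011010 (MSB is 1 ⇒ negative)
Invert: 0101100101, add 1 → 0101100110 = 358, so the value is -358.
(Equivalently: 666 - 2^10 = 666 - 1024 = -358.)

-358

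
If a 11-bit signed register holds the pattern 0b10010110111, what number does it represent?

pattern = 10010110111 (MSB is 1 ⇒ negative)
Invert: 01101001000, add 1 → 01101001001 = 841, so the value is -841.
(Equivalently: 1207 - 2^11 = 1207 - 2048 = -841.)

-841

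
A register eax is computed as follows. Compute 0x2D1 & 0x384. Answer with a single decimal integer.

640

0x2D1 = 1011010001
0x384 = 1110000100
AND → 1010000000 = 640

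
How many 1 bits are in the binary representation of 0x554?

5

0x554 = 10101010100
Count the 1s: 1 + 1 + 1 + 1 + 1 = 5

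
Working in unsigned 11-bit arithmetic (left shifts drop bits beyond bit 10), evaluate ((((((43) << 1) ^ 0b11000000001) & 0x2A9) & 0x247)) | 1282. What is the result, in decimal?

1795

43 = 00000101011
→ << 1 (mod 2^11) → 00001010110 = 86
0b11000000001 = 11000000001
→ ^ → 11001010111 = 1623
0x2A9 = 01010101001
→ & → 01000000001 = 513
0x247 = 01001000111
→ & → 01000000001 = 513
1282 = 10100000010
→ | → 11100000011 = 1795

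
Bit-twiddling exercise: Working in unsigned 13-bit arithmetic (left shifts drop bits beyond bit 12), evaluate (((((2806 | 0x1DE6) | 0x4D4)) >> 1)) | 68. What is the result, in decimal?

4095

2806 = 0101011110110
0x1DE6 = 1110111100110
→ | → 1111111110110 = 8182
0x4D4 = 0010011010100
→ | → 1111111110110 = 8182
→ >> 1 → 0111111111011 = 4091
68 = 0000001000100
→ | → 0111111111111 = 4095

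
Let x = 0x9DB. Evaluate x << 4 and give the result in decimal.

0x9DB = 0000100111011011
shift left by 4 → 1001110110110000 = 40368
(equivalently, 2523 × 2^4 = 2523 × 16)

40368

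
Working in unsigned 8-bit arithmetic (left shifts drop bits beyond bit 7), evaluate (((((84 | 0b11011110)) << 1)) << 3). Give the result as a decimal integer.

224

84 = 01010100
0b11011110 = 11011110
→ | → 11011110 = 222
→ << 1 (mod 2^8) → 10111100 = 188
→ << 3 (mod 2^8) → 11100000 = 224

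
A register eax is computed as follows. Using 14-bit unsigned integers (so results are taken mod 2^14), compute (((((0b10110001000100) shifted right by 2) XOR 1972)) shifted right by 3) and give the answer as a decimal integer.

0b10110001000100 = 10110001000100
→ shifted right by 2 → 00101100010001 = 2833
1972 = 00011110110100
→ XOR → 00110010100101 = 3237
→ shifted right by 3 → 00000110010100 = 404

404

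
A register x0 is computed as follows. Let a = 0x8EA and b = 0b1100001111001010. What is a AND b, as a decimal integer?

0x8EA = 0000100011101010
b = 1100001111001010
AND → 0000000011001010 = 202

202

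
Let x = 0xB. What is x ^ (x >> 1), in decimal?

x = 1011 = 11
x>>1 = 0101
XOR  = 1110 = 14
(x ^ (x >> 1) gives the standard binary-reflected Gray code of x.)

14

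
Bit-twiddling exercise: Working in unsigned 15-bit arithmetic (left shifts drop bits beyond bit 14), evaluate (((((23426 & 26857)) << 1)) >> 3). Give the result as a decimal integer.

23426 = 101101110000010
26857 = 110100011101001
→ & → 100100010000000 = 18560
→ << 1 (mod 2^15) → 001000100000000 = 4352
→ >> 3 → 000001000100000 = 544

544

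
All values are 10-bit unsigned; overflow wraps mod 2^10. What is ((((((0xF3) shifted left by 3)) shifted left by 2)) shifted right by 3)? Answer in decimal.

0xF3 = 0011110011
→ shifted left by 3 (mod 2^10) → 1110011000 = 920
→ shifted left by 2 (mod 2^10) → 1001100000 = 608
→ shifted right by 3 → 0001001100 = 76

76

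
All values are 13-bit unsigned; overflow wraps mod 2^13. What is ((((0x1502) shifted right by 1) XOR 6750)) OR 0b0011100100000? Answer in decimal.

6143

0x1502 = 1010100000010
→ shifted right by 1 → 0101010000001 = 2689
6750 = 1101001011110
→ XOR → 1000011011111 = 4319
0b0011100100000 = 0011100100000
→ OR → 1011111111111 = 6143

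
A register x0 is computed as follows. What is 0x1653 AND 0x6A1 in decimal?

1537

0x1653 = 1011001010011
0x6A1 = 0011010100001
AND → 0011000000001 = 1537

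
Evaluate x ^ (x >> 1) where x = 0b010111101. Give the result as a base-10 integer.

x = 10111101 = 189
x>>1 = 01011110
XOR  = 11100011 = 227
(x ^ (x >> 1) gives the standard binary-reflected Gray code of x.)

227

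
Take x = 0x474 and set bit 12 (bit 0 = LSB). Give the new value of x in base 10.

5236

x = 0010001110100
bit 12 is currently 0; set it via x | (1 << 12) = x | 4096
→ 1010001110100 = 5236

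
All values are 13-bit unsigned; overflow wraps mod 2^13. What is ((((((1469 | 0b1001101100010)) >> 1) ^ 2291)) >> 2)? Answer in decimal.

1469 = 0010110111101
0b1001101100010 = 1001101100010
→ | → 1011111111111 = 6143
→ >> 1 → 0101111111111 = 3071
2291 = 0100011110011
→ ^ → 0001100001100 = 780
→ >> 2 → 0000011000011 = 195

195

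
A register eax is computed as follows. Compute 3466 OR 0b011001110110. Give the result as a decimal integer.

4094

3466 = 110110001010
b = 011001110110
 OR → 111111111110 = 4094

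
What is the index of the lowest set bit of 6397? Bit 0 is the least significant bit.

6397 = 1100011111101
Trailing zeros: 0, so the lowest set bit is bit 0 (value 1).

0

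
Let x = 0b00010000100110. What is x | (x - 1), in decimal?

x = 10000100110 = 1062
x - 1 = 10000100101
OR    = 10000100111 = 1063
(x | (x - 1) sets all bits below the lowest set bit.)

1063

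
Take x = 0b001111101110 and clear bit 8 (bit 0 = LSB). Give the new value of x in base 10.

750

x = 001111101110
bit 8 is currently 1; clear it via x & ~(1 << 8) = x & ~256
→ 001011101110 = 750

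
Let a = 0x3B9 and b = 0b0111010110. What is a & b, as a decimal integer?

0x3B9 = 1110111001
b = 0111010110
AND → 0110010000 = 400

400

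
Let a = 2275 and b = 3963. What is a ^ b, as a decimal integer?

1944

2275 = 100011100011
3963 = 111101111011
XOR → 011110011000 = 1944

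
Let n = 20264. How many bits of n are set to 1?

7

20264 = 100111100101000
Count the 1s: 1 + 1 + 1 + 1 + 1 + 1 + 1 = 7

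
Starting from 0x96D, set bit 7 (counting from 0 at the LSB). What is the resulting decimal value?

x = 100101101101
bit 7 is currently 0; set it via x | (1 << 7) = x | 128
→ 100111101101 = 2541

2541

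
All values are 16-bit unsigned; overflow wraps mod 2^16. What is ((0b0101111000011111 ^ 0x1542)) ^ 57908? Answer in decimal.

0b0101111000011111 = 0101111000011111
0x1542 = 0001010101000010
→ ^ → 0100101101011101 = 19293
57908 = 1110001000110100
→ ^ → 1010100101101001 = 43369

43369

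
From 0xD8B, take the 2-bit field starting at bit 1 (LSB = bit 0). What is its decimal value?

1

v = 0110110001011
Shift right by 1: 011011000101
Mask low 2 bits: 01 = 1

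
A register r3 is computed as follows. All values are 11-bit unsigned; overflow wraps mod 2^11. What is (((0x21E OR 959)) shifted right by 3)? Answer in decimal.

0x21E = 01000011110
959 = 01110111111
→ OR → 01110111111 = 959
→ shifted right by 3 → 00001110111 = 119

119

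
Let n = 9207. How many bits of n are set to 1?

9207 = 10001111110111
Count the 1s: 1 + 1 + 1 + 1 + 1 + 1 + 1 + 1 + 1 + 1 = 10

10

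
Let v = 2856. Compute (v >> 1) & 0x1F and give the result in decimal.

v = 101100101000
Shift right by 1: 10110010100
Mask low 5 bits: 10100 = 20

20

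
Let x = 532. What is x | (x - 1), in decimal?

535

x = 1000010100 = 532
x - 1 = 1000010011
OR    = 1000010111 = 535
(x | (x - 1) sets all bits below the lowest set bit.)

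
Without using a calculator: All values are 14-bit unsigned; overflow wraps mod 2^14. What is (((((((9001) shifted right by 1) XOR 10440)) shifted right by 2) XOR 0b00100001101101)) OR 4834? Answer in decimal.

9001 = 10001100101001
→ shifted right by 1 → 01000110010100 = 4500
10440 = 10100011001000
→ XOR → 11100101011100 = 14684
→ shifted right by 2 → 00111001010111 = 3671
0b00100001101101 = 00100001101101
→ XOR → 00011000111010 = 1594
4834 = 01001011100010
→ OR → 01011011111010 = 5882

5882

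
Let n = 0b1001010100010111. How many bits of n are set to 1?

8

n = 1001010100010111
Count the 1s: 1 + 1 + 1 + 1 + 1 + 1 + 1 + 1 = 8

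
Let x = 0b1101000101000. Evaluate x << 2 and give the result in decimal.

x = 001101000101000
shift left by 2 → 110100010100000 = 26784
(equivalently, 6696 × 2^2 = 6696 × 4)

26784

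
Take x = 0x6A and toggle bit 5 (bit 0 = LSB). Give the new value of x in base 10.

74

x = 01101010
bit 5 is currently 1; toggle it via x ^ (1 << 5) = x ^ 32
→ 01001010 = 74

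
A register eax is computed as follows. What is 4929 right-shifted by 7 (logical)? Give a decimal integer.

38

4929 = 1001101000001
shift right by 7 → 0000000100110 = 38
(equivalently, floor(4929 / 128))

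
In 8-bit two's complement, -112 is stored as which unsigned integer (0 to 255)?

144

112 in 8 bits: 01110000
Invert: 10001111
Add 1:  10010000 = 144
(Check: 2^8 - 112 = 256 - 112 = 144.)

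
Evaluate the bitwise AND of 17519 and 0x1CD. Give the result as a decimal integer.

17519 = 100010001101111
0x1CD = 000000111001101
AND → 000000001001101 = 77

77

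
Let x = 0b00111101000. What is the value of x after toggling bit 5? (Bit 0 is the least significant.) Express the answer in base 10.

x = 00111101000
bit 5 is currently 1; toggle it via x ^ (1 << 5) = x ^ 32
→ 00111001000 = 456

456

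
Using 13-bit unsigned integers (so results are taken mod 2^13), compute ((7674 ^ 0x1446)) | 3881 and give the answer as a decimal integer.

4029

7674 = 1110111111010
0x1446 = 1010001000110
→ ^ → 0100110111100 = 2492
3881 = 0111100101001
→ | → 0111110111101 = 4029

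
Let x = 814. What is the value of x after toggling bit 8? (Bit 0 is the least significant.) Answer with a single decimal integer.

x = 1100101110
bit 8 is currently 1; toggle it via x ^ (1 << 8) = x ^ 256
→ 1000101110 = 558

558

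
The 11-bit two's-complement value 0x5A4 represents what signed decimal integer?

pattern = 10110100100 (MSB is 1 ⇒ negative)
Invert: 01001011011, add 1 → 01001011100 = 604, so the value is -604.
(Equivalently: 1444 - 2^11 = 1444 - 2048 = -604.)

-604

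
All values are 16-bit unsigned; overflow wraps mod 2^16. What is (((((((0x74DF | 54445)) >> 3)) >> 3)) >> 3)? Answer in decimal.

122

0x74DF = 0111010011011111
54445 = 1101010010101101
→ | → 1111010011111111 = 62719
→ >> 3 → 0001111010011111 = 7839
→ >> 3 → 0000001111010011 = 979
→ >> 3 → 0000000001111010 = 122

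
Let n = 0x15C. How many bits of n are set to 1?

5

0x15C = 101011100
Count the 1s: 1 + 1 + 1 + 1 + 1 = 5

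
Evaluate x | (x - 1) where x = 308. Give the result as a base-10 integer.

x = 100110100 = 308
x - 1 = 100110011
OR    = 100110111 = 311
(x | (x - 1) sets all bits below the lowest set bit.)

311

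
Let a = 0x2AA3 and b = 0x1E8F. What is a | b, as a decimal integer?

0x2AA3 = 10101010100011
0x1E8F = 01111010001111
 OR → 11111010101111 = 16047

16047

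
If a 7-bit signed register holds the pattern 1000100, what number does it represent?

-60

pattern = 1000100 (MSB is 1 ⇒ negative)
Invert: 0111011, add 1 → 0111100 = 60, so the value is -60.
(Equivalently: 68 - 2^7 = 68 - 128 = -60.)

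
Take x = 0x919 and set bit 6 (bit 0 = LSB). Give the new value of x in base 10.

2393

x = 100100011001
bit 6 is currently 0; set it via x | (1 << 6) = x | 64
→ 100101011001 = 2393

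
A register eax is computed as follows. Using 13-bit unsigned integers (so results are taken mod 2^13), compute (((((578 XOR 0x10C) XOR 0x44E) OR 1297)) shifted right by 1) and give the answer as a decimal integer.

904

578 = 0001001000010
0x10C = 0000100001100
→ XOR → 0001101001110 = 846
0x44E = 0010001001110
→ XOR → 0011100000000 = 1792
1297 = 0010100010001
→ OR → 0011100010001 = 1809
→ shifted right by 1 → 0001110001000 = 904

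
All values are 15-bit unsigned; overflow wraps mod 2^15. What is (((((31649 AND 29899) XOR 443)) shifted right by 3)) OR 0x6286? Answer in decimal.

31649 = 111101110100001
29899 = 111010011001011
→ AND → 111000010000001 = 28801
443 = 000000110111011
→ XOR → 111000100111010 = 28986
→ shifted right by 3 → 000111000100111 = 3623
0x6286 = 110001010000110
→ OR → 110111010100111 = 28327

28327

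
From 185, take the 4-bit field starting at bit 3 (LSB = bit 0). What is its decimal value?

7

v = 10111001
Shift right by 3: 10111
Mask low 4 bits: 0111 = 7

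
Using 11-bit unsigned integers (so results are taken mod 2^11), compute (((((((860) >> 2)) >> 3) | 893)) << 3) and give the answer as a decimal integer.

860 = 01101011100
→ >> 2 → 00011010111 = 215
→ >> 3 → 00000011010 = 26
893 = 01101111101
→ | → 01101111111 = 895
→ << 3 (mod 2^11) → 01111111000 = 1016

1016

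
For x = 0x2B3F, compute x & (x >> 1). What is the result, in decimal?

287

x = 10101100111111 = 11071
x>>1 = 01010110011111
AND  = 00000100011111 = 287
(x & (x >> 1) has a 1 wherever x has two consecutive 1 bits.)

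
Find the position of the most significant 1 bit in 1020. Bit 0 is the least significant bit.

9

1020 = 1111111100
The topmost 1 is at position 9 (since 2^9 = 512 ≤ 1020 < 1024).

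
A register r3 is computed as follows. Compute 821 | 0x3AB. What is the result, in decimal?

821 = 1100110101
0x3AB = 1110101011
 OR → 1110111111 = 959

959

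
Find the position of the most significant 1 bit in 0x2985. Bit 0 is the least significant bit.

0x2985 = 10100110000101
The topmost 1 is at position 13 (since 2^13 = 8192 ≤ 10629 < 16384).

13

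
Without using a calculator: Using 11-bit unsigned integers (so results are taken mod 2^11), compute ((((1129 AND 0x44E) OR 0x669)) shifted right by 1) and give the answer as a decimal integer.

1129 = 10001101001
0x44E = 10001001110
→ AND → 10001001000 = 1096
0x669 = 11001101001
→ OR → 11001101001 = 1641
→ shifted right by 1 → 01100110100 = 820

820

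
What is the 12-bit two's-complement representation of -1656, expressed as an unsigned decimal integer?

2440

1656 in 12 bits: 011001111000
Invert: 100110000111
Add 1:  100110001000 = 2440
(Check: 2^12 - 1656 = 4096 - 1656 = 2440.)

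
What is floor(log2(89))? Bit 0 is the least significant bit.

6

89 = 1011001
The topmost 1 is at position 6 (since 2^6 = 64 ≤ 89 < 128).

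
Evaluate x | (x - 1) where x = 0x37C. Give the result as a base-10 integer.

x = 1101111100 = 892
x - 1 = 1101111011
OR    = 1101111111 = 895
(x | (x - 1) sets all bits below the lowest set bit.)

895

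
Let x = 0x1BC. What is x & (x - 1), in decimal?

440

x = 110111100 = 444
x - 1 = 110111011
AND   = 110111000 = 440
(x & (x - 1) clears the lowest set bit of x.)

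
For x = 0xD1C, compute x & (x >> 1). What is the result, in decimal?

x = 110100011100 = 3356
x>>1 = 011010001110
AND  = 010000001100 = 1036
(x & (x >> 1) has a 1 wherever x has two consecutive 1 bits.)

1036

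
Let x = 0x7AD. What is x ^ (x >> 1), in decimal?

x = 11110101101 = 1965
x>>1 = 01111010110
XOR  = 10001111011 = 1147
(x ^ (x >> 1) gives the standard binary-reflected Gray code of x.)

1147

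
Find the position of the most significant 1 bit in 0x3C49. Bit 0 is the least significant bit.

0x3C49 = 11110001001001
The topmost 1 is at position 13 (since 2^13 = 8192 ≤ 15433 < 16384).

13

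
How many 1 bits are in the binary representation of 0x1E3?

6

0x1E3 = 111100011
Count the 1s: 1 + 1 + 1 + 1 + 1 + 1 = 6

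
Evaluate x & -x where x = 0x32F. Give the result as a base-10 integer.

x = 1100101111 = 815
-x (two's complement) = …0011010001
AND   = 0000000001 = 1
(x & -x isolates the lowest set bit of x.)

1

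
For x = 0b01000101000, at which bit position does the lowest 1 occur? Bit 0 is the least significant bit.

0b01000101000 = 1000101000
Trailing zeros: 3, so the lowest set bit is bit 3 (value 8).

3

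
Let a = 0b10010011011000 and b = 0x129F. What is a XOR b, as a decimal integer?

a = 10010011011000
0x129F = 01001010011111
XOR → 11011001000111 = 13895

13895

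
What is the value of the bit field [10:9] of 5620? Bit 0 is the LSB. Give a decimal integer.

2

v = 1010111110100
Shift right by 9: 1010
Mask low 2 bits: 10 = 2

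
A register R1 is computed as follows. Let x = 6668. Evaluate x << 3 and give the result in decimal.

6668 = 0001101000001100
shift left by 3 → 1101000001100000 = 53344
(equivalently, 6668 × 2^3 = 6668 × 8)

53344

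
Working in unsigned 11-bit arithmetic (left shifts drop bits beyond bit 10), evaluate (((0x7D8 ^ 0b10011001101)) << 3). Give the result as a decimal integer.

0x7D8 = 11111011000
0b10011001101 = 10011001101
→ ^ → 01100010101 = 789
→ << 3 (mod 2^11) → 00010101000 = 168

168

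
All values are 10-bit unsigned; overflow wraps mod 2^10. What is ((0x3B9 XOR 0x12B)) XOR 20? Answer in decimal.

0x3B9 = 1110111001
0x12B = 0100101011
→ XOR → 1010010010 = 658
20 = 0000010100
→ XOR → 1010000110 = 646

646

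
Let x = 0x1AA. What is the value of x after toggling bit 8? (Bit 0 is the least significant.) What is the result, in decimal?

170

x = 110101010
bit 8 is currently 1; toggle it via x ^ (1 << 8) = x ^ 256
→ 010101010 = 170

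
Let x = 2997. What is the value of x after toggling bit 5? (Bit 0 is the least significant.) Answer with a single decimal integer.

2965

x = 0101110110101
bit 5 is currently 1; toggle it via x ^ (1 << 5) = x ^ 32
→ 0101110010101 = 2965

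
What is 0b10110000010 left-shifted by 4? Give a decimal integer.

x = 000010110000010
shift left by 4 → 101100000100000 = 22560
(equivalently, 1410 × 2^4 = 1410 × 16)

22560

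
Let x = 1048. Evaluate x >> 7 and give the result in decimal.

1048 = 10000011000
shift right by 7 → 00000001000 = 8
(equivalently, floor(1048 / 128))

8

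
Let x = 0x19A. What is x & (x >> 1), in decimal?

x = 110011010 = 410
x>>1 = 011001101
AND  = 010001000 = 136
(x & (x >> 1) has a 1 wherever x has two consecutive 1 bits.)

136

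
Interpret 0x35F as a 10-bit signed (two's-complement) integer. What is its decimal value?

-161

pattern = 1101011111 (MSB is 1 ⇒ negative)
Invert: 0010100000, add 1 → 0010100001 = 161, so the value is -161.
(Equivalently: 863 - 2^10 = 863 - 1024 = -161.)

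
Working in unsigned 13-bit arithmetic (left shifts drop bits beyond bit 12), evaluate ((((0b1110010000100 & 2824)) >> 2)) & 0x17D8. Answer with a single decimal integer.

512

0b1110010000100 = 1110010000100
2824 = 0101100001000
→ & → 0100000000000 = 2048
→ >> 2 → 0001000000000 = 512
0x17D8 = 1011111011000
→ & → 0001000000000 = 512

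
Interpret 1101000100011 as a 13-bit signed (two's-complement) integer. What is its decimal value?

pattern = 1101000100011 (MSB is 1 ⇒ negative)
Invert: 0010111011100, add 1 → 0010111011101 = 1501, so the value is -1501.
(Equivalently: 6691 - 2^13 = 6691 - 8192 = -1501.)

-1501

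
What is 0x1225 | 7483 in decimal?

0x1225 = 1001000100101
7483 = 1110100111011
 OR → 1111100111111 = 7999

7999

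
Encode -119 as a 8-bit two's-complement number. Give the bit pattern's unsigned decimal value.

119 in 8 bits: 01110111
Invert: 10001000
Add 1:  10001001 = 137
(Check: 2^8 - 119 = 256 - 119 = 137.)

137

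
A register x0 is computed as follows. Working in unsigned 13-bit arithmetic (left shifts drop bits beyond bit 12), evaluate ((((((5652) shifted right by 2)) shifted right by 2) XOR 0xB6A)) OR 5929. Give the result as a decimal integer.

7979

5652 = 1011000010100
→ shifted right by 2 → 0010110000101 = 1413
→ shifted right by 2 → 0000101100001 = 353
0xB6A = 0101101101010
→ XOR → 0101000001011 = 2571
5929 = 1011100101001
→ OR → 1111100101011 = 7979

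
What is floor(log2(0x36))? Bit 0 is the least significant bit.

0x36 = 110110
The topmost 1 is at position 5 (since 2^5 = 32 ≤ 54 < 64).

5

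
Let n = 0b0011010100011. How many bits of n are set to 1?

n = 11010100011
Count the 1s: 1 + 1 + 1 + 1 + 1 + 1 = 6

6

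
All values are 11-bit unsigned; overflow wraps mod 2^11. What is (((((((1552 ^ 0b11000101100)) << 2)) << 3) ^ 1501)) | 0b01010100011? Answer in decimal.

1552 = 11000010000
0b11000101100 = 11000101100
→ ^ → 00000111100 = 60
→ << 2 (mod 2^11) → 00011110000 = 240
→ << 3 (mod 2^11) → 11110000000 = 1920
1501 = 10111011101
→ ^ → 01001011101 = 605
0b01010100011 = 01010100011
→ | → 01011111111 = 767

767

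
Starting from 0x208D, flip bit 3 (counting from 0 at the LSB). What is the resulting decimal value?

x = 010000010001101
bit 3 is currently 1; toggle it via x ^ (1 << 3) = x ^ 8
→ 010000010000101 = 8325

8325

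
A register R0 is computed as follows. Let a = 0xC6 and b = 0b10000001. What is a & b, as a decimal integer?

0xC6 = 11000110
b = 10000001
AND → 10000000 = 128

128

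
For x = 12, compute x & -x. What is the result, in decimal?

4

x = 1100 = 12
-x (two's complement) = …0100
AND   = 0100 = 4
(x & -x isolates the lowest set bit of x.)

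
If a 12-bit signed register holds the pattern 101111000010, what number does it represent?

-1086

pattern = 101111000010 (MSB is 1 ⇒ negative)
Invert: 010000111101, add 1 → 010000111110 = 1086, so the value is -1086.
(Equivalently: 3010 - 2^12 = 3010 - 4096 = -1086.)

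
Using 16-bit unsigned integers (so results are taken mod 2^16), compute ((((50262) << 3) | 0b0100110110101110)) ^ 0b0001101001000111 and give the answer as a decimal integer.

30201

50262 = 1100010001010110
→ << 3 (mod 2^16) → 0010001010110000 = 8880
0b0100110110101110 = 0100110110101110
→ | → 0110111110111110 = 28606
0b0001101001000111 = 0001101001000111
→ ^ → 0111010111111001 = 30201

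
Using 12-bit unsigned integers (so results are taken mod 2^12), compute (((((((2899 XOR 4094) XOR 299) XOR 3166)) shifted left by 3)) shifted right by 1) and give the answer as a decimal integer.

1888

2899 = 101101010011
4094 = 111111111110
→ XOR → 010010101101 = 1197
299 = 000100101011
→ XOR → 010110000110 = 1414
3166 = 110001011110
→ XOR → 100111011000 = 2520
→ shifted left by 3 (mod 2^12) → 111011000000 = 3776
→ shifted right by 1 → 011101100000 = 1888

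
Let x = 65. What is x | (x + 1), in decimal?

x = 1000001 = 65
x + 1 = 1000010
OR    = 1000011 = 67
(x | (x + 1) sets the lowest cleared bit.)

67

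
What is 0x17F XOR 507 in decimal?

132

0x17F = 101111111
507 = 111111011
XOR → 010000100 = 132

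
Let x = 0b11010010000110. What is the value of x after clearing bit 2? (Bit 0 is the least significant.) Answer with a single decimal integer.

13442

x = 11010010000110
bit 2 is currently 1; clear it via x & ~(1 << 2) = x & ~4
→ 11010010000010 = 13442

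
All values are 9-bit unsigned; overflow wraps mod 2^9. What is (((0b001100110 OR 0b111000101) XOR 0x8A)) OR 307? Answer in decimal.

0b001100110 = 001100110
0b111000101 = 111000101
→ OR → 111100111 = 487
0x8A = 010001010
→ XOR → 101101101 = 365
307 = 100110011
→ OR → 101111111 = 383

383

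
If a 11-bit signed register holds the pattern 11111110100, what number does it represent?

-12

pattern = 11111110100 (MSB is 1 ⇒ negative)
Invert: 00000001011, add 1 → 00000001100 = 12, so the value is -12.
(Equivalently: 2036 - 2^11 = 2036 - 2048 = -12.)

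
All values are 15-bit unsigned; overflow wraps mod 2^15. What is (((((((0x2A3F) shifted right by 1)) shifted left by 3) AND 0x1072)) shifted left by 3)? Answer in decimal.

0x2A3F = 010101000111111
→ shifted right by 1 → 001010100011111 = 5407
→ shifted left by 3 (mod 2^15) → 010100011111000 = 10488
0x1072 = 001000001110010
→ AND → 000000001110000 = 112
→ shifted left by 3 (mod 2^15) → 000001110000000 = 896

896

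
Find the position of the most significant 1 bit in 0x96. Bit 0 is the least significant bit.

0x96 = 10010110
The topmost 1 is at position 7 (since 2^7 = 128 ≤ 150 < 256).

7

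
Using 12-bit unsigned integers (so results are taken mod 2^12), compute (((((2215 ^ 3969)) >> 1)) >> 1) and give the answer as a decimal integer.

457

2215 = 100010100111
3969 = 111110000001
→ ^ → 011100100110 = 1830
→ >> 1 → 001110010011 = 915
→ >> 1 → 000111001001 = 457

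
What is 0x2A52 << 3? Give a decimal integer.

0x2A52 = 00010101001010010
shift left by 3 → 10101001010010000 = 86672
(equivalently, 10834 × 2^3 = 10834 × 8)

86672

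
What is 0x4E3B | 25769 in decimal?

0x4E3B = 100111000111011
25769 = 110010010101001
 OR → 110111010111011 = 28347

28347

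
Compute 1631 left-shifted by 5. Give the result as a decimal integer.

52192

1631 = 0000011001011111
shift left by 5 → 1100101111100000 = 52192
(equivalently, 1631 × 2^5 = 1631 × 32)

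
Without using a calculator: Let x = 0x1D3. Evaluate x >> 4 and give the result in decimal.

0x1D3 = 111010011
shift right by 4 → 000011101 = 29
(equivalently, floor(467 / 16))

29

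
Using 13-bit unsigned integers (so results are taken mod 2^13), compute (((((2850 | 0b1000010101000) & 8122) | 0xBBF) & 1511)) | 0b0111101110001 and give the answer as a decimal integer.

2850 = 0101100100010
0b1000010101000 = 1000010101000
→ | → 1101110101010 = 7082
8122 = 1111110111010
→ & → 1101110101010 = 7082
0xBBF = 0101110111111
→ | → 1101110111111 = 7103
1511 = 0010111100111
→ & → 0000110100111 = 423
0b0111101110001 = 0111101110001
→ | → 0111111110111 = 4087

4087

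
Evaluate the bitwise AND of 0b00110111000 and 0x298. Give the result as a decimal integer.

152

a = 0110111000
0x298 = 1010011000
AND → 0010011000 = 152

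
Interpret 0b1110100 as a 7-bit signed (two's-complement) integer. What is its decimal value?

pattern = 1110100 (MSB is 1 ⇒ negative)
Invert: 0001011, add 1 → 0001100 = 12, so the value is -12.
(Equivalently: 116 - 2^7 = 116 - 128 = -12.)

-12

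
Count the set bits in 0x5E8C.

8

0x5E8C = 101111010001100
Count the 1s: 1 + 1 + 1 + 1 + 1 + 1 + 1 + 1 = 8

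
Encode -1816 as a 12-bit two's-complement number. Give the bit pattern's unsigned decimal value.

1816 in 12 bits: 011100011000
Invert: 100011100111
Add 1:  100011101000 = 2280
(Check: 2^12 - 1816 = 4096 - 1816 = 2280.)

2280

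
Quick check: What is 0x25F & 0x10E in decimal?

14

0x25F = 1001011111
0x10E = 0100001110
AND → 0000001110 = 14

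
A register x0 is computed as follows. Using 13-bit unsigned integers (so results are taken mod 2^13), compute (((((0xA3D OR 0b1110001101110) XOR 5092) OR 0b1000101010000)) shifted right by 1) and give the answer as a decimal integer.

0xA3D = 0101000111101
0b1110001101110 = 1110001101110
→ OR → 1111001111111 = 7807
5092 = 1001111100100
→ XOR → 0110110011011 = 3483
0b1000101010000 = 1000101010000
→ OR → 1110111011011 = 7643
→ shifted right by 1 → 0111011101101 = 3821

3821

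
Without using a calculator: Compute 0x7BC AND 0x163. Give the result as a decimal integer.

0x7BC = 11110111100
0x163 = 00101100011
AND → 00100100000 = 288

288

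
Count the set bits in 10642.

6

10642 = 10100110010010
Count the 1s: 1 + 1 + 1 + 1 + 1 + 1 = 6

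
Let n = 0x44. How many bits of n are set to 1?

2

0x44 = 1000100
Count the 1s: 1 + 1 = 2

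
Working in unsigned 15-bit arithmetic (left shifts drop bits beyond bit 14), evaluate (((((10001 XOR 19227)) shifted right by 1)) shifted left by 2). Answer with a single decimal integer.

10001 = 010011100010001
19227 = 100101100011011
→ XOR → 110110000001010 = 27658
→ shifted right by 1 → 011011000000101 = 13829
→ shifted left by 2 (mod 2^15) → 101100000010100 = 22548

22548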